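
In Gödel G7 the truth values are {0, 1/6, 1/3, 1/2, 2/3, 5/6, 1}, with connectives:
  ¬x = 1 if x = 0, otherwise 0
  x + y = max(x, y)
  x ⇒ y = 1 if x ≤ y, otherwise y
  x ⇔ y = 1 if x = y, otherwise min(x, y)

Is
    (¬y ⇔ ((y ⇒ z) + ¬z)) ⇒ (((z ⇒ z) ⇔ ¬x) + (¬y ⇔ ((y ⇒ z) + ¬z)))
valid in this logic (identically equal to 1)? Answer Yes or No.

Yes

At x = 1, y = 1/6, z = 1/3, for instance:
¬y = ¬1/6 = 0
y ⇒ z = 1/6 ⇒ 1/3 = 1
¬z = ¬1/3 = 0
(y ⇒ z) + ¬z = 1 + 0 = 1
¬y ⇔ ((y ⇒ z) + ¬z) = 0 ⇔ 1 = 0
z ⇒ z = 1/3 ⇒ 1/3 = 1
¬x = ¬1 = 0
(z ⇒ z) ⇔ ¬x = 1 ⇔ 0 = 0
((z ⇒ z) ⇔ ¬x) + (¬y ⇔ ((y ⇒ z) + ¬z)) = 0 + 0 = 0
(¬y ⇔ ((y ⇒ z) + ¬z)) ⇒ (((z ⇒ z) ⇔ ¬x) + (¬y ⇔ ((y ⇒ z) + ¬z))) = 0 ⇒ 0 = 1
and checking the remaining 342 assignments likewise gives ≥ 1 in every case.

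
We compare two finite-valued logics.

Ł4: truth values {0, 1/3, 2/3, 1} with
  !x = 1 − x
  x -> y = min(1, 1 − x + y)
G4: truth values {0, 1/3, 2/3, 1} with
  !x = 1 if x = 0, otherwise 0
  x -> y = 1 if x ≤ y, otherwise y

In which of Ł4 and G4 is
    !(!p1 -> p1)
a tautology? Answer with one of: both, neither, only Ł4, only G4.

In Ł4: at p1 = 1/3 the value is 1/3 — not a tautology.
In G4: at p1 = 1/3 the value is 0 — not a tautology.

neither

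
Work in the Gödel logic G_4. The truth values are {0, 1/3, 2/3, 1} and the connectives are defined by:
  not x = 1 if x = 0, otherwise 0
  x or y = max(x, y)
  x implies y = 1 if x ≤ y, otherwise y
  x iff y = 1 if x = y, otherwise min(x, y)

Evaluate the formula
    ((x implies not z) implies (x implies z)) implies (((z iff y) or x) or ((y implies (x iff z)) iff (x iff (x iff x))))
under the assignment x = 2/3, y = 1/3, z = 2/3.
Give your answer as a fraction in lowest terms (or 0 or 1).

not z = not 2/3 = 0
x implies not z = 2/3 implies 0 = 0
x implies z = 2/3 implies 2/3 = 1
(x implies not z) implies (x implies z) = 0 implies 1 = 1
z iff y = 2/3 iff 1/3 = 1/3
(z iff y) or x = 1/3 or 2/3 = 2/3
x iff z = 2/3 iff 2/3 = 1
y implies (x iff z) = 1/3 implies 1 = 1
x iff x = 2/3 iff 2/3 = 1
x iff (x iff x) = 2/3 iff 1 = 2/3
(y implies (x iff z)) iff (x iff (x iff x)) = 1 iff 2/3 = 2/3
((z iff y) or x) or ((y implies (x iff z)) iff (x iff (x iff x))) = 2/3 or 2/3 = 2/3
((x implies not z) implies (x implies z)) implies (((z iff y) or x) or ((y implies (x iff z)) iff (x iff (x iff x)))) = 1 implies 2/3 = 2/3

2/3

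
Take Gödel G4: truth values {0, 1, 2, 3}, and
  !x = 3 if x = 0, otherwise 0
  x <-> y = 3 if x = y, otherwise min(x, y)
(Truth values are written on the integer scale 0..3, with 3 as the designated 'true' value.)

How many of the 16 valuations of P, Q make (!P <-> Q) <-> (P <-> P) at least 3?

4

P = 0, Q = 0 ↦ 0  <
P = 0, Q = 1 ↦ 1  <
P = 0, Q = 2 ↦ 2  <
P = 0, Q = 3 ↦ 3  ≥
P = 1, Q = 0 ↦ 3  ≥
P = 1, Q = 1 ↦ 0  <
P = 1, Q = 2 ↦ 0  <
P = 1, Q = 3 ↦ 0  <
P = 2, Q = 0 ↦ 3  ≥
P = 2, Q = 1 ↦ 0  <
P = 2, Q = 2 ↦ 0  <
P = 2, Q = 3 ↦ 0  <
P = 3, Q = 0 ↦ 3  ≥
P = 3, Q = 1 ↦ 0  <
P = 3, Q = 2 ↦ 0  <
P = 3, Q = 3 ↦ 0  <
So 4 of the 16 assignments meet the threshold.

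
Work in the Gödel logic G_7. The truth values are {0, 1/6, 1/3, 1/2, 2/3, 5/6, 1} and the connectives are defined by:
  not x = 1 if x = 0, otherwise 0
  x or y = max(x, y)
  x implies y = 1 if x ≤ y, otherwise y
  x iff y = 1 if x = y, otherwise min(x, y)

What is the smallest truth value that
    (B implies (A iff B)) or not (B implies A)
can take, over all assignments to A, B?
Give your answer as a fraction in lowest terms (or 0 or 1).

Take A = 1/6, B = 1/3:
A iff B = 1/6 iff 1/3 = 1/6
B implies (A iff B) = 1/3 implies 1/6 = 1/6
B implies A = 1/3 implies 1/6 = 1/6
not (B implies A) = not 1/6 = 0
(B implies (A iff B)) or not (B implies A) = 1/6 or 0 = 1/6
No assignment yields a value below 1/6, so this is the minimum.

1/6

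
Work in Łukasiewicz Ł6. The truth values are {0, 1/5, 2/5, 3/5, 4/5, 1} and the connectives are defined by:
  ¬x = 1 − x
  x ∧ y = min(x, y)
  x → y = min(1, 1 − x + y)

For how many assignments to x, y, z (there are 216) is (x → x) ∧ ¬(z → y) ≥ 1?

6

value 1: 6 assignments (counts)
value 4/5: 12 assignments
value 3/5: 18 assignments
value 2/5: 24 assignments
value 1/5: 30 assignments
value 0: 126 assignments
So 6 of the 216 assignments meet the threshold.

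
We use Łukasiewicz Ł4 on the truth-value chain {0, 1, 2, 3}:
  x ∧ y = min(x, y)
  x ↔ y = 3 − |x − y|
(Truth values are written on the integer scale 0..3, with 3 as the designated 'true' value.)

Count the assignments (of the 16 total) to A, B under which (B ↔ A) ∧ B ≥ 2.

A = 0, B = 0 ↦ 0  <
A = 0, B = 1 ↦ 1  <
A = 0, B = 2 ↦ 1  <
A = 0, B = 3 ↦ 0  <
A = 1, B = 0 ↦ 0  <
A = 1, B = 1 ↦ 1  <
A = 1, B = 2 ↦ 2  ≥
A = 1, B = 3 ↦ 1  <
A = 2, B = 0 ↦ 0  <
A = 2, B = 1 ↦ 1  <
A = 2, B = 2 ↦ 2  ≥
A = 2, B = 3 ↦ 2  ≥
A = 3, B = 0 ↦ 0  <
A = 3, B = 1 ↦ 1  <
A = 3, B = 2 ↦ 2  ≥
A = 3, B = 3 ↦ 3  ≥
So 5 of the 16 assignments meet the threshold.

5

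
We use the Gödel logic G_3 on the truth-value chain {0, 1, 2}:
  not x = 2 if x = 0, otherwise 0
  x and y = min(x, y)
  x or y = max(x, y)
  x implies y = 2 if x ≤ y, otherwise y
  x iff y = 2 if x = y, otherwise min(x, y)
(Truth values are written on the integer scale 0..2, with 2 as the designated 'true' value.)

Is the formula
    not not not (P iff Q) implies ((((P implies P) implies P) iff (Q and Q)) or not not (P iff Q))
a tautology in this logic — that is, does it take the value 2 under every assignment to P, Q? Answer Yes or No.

No

Counterexample: take P = 0, Q = 1.
P iff Q = 0 iff 1 = 0
not (P iff Q) = not 0 = 2
not not (P iff Q) = not 2 = 0
not not not (P iff Q) = not 0 = 2
P implies P = 0 implies 0 = 2
(P implies P) implies P = 2 implies 0 = 0
Q and Q = 1 and 1 = 1
((P implies P) implies P) iff (Q and Q) = 0 iff 1 = 0
P iff Q = 0 iff 1 = 0
not (P iff Q) = not 0 = 2
not not (P iff Q) = not 2 = 0
(((P implies P) implies P) iff (Q and Q)) or not not (P iff Q) = 0 or 0 = 0
not not not (P iff Q) implies ((((P implies P) implies P) iff (Q and Q)) or not not (P iff Q)) = 2 implies 0 = 0
This gives 0 ≠ 2.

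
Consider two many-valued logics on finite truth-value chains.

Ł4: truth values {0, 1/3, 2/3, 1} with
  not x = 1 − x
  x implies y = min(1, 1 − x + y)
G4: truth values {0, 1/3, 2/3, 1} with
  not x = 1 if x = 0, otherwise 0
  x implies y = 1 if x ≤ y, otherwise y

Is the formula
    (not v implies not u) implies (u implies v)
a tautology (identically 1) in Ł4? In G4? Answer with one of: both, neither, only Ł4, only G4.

only Ł4

In Ł4: every assignment gives 1 — tautology.
In G4: at u = 2/3, v = 1/3 the value is 1/3 — not a tautology.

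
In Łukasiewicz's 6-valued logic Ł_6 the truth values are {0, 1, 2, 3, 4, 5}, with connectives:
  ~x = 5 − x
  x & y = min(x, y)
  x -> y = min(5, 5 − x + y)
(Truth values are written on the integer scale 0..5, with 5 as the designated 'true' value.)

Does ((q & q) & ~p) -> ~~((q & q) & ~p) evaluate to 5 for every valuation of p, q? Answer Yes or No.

At p = 2, q = 0, for instance:
q & q = 0 & 0 = 0
~p = ~2 = 3
(q & q) & ~p = 0 & 3 = 0
~((q & q) & ~p) = ~0 = 5
~~((q & q) & ~p) = ~5 = 0
((q & q) & ~p) -> ~~((q & q) & ~p) = 0 -> 0 = 5
and checking the remaining 35 assignments likewise gives ≥ 5 in every case.

Yes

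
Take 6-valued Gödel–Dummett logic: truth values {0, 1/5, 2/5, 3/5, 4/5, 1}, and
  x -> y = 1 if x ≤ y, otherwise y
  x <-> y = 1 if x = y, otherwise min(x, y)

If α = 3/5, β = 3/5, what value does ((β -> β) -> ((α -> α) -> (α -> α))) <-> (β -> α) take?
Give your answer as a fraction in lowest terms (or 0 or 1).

1

β -> β = 3/5 -> 3/5 = 1
α -> α = 3/5 -> 3/5 = 1
α -> α = 3/5 -> 3/5 = 1
(α -> α) -> (α -> α) = 1 -> 1 = 1
(β -> β) -> ((α -> α) -> (α -> α)) = 1 -> 1 = 1
β -> α = 3/5 -> 3/5 = 1
((β -> β) -> ((α -> α) -> (α -> α))) <-> (β -> α) = 1 <-> 1 = 1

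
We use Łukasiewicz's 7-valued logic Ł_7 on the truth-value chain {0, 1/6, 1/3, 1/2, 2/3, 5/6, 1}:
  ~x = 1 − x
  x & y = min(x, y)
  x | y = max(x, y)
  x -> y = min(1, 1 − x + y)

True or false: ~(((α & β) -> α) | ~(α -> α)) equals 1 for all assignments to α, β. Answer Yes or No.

Counterexample: take α = 0, β = 0.
α & β = 0 & 0 = 0
(α & β) -> α = 0 -> 0 = 1
α -> α = 0 -> 0 = 1
~(α -> α) = ~1 = 0
((α & β) -> α) | ~(α -> α) = 1 | 0 = 1
~(((α & β) -> α) | ~(α -> α)) = ~1 = 0
This gives 0 ≠ 1.

No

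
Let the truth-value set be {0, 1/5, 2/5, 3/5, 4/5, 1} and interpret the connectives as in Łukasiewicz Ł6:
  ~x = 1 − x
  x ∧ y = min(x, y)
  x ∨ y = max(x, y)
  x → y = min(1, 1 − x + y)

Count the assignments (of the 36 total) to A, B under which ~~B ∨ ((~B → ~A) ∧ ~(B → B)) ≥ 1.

value 1: 6 assignments (counts)
value 4/5: 6 assignments
value 3/5: 6 assignments
value 2/5: 6 assignments
value 1/5: 6 assignments
value 0: 6 assignments
So 6 of the 36 assignments meet the threshold.

6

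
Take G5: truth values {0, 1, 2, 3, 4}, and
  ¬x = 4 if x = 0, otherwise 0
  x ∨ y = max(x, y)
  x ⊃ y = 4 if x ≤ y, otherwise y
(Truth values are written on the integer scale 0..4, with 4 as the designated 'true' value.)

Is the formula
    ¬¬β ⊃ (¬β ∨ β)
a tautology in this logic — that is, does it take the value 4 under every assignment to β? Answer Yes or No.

Counterexample: take β = 1.
¬β = ¬1 = 0
¬¬β = ¬0 = 4
¬β ∨ β = 0 ∨ 1 = 1
¬¬β ⊃ (¬β ∨ β) = 4 ⊃ 1 = 1
This gives 1 ≠ 4.

No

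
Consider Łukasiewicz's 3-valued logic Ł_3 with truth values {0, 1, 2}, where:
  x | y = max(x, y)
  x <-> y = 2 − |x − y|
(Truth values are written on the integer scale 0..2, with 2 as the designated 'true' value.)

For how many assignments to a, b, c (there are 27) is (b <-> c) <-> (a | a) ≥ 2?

9

value 2: 9 assignments (counts)
value 1: 13 assignments
value 0: 5 assignments
So 9 of the 27 assignments meet the threshold.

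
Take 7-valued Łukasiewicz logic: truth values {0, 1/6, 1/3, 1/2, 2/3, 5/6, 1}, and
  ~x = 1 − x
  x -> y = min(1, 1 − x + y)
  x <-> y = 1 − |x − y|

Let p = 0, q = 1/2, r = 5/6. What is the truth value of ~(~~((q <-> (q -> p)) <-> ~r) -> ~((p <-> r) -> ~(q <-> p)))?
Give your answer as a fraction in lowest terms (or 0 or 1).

q -> p = 1/2 -> 0 = 1/2
q <-> (q -> p) = 1/2 <-> 1/2 = 1
~r = ~5/6 = 1/6
(q <-> (q -> p)) <-> ~r = 1 <-> 1/6 = 1/6
~((q <-> (q -> p)) <-> ~r) = ~1/6 = 5/6
~~((q <-> (q -> p)) <-> ~r) = ~5/6 = 1/6
p <-> r = 0 <-> 5/6 = 1/6
q <-> p = 1/2 <-> 0 = 1/2
~(q <-> p) = ~1/2 = 1/2
(p <-> r) -> ~(q <-> p) = 1/6 -> 1/2 = 1
~((p <-> r) -> ~(q <-> p)) = ~1 = 0
~~((q <-> (q -> p)) <-> ~r) -> ~((p <-> r) -> ~(q <-> p)) = 1/6 -> 0 = 5/6
~(~~((q <-> (q -> p)) <-> ~r) -> ~((p <-> r) -> ~(q <-> p))) = ~5/6 = 1/6

1/6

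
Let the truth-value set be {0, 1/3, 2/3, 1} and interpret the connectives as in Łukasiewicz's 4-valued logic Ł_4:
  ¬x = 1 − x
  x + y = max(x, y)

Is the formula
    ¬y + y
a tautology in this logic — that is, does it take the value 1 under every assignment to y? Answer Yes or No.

Counterexample: take y = 1/3.
¬y = ¬1/3 = 2/3
¬y + y = 2/3 + 1/3 = 2/3
This gives 2/3 ≠ 1.

No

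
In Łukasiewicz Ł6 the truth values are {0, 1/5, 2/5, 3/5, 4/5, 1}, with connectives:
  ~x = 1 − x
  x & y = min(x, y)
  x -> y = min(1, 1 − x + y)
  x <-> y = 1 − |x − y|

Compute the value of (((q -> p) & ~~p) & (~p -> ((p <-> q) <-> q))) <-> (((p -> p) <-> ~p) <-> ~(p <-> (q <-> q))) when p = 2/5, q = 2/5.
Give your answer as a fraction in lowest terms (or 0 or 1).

q -> p = 2/5 -> 2/5 = 1
~p = ~2/5 = 3/5
~~p = ~3/5 = 2/5
(q -> p) & ~~p = 1 & 2/5 = 2/5
~p = ~2/5 = 3/5
p <-> q = 2/5 <-> 2/5 = 1
(p <-> q) <-> q = 1 <-> 2/5 = 2/5
~p -> ((p <-> q) <-> q) = 3/5 -> 2/5 = 4/5
((q -> p) & ~~p) & (~p -> ((p <-> q) <-> q)) = 2/5 & 4/5 = 2/5
p -> p = 2/5 -> 2/5 = 1
~p = ~2/5 = 3/5
(p -> p) <-> ~p = 1 <-> 3/5 = 3/5
q <-> q = 2/5 <-> 2/5 = 1
p <-> (q <-> q) = 2/5 <-> 1 = 2/5
~(p <-> (q <-> q)) = ~2/5 = 3/5
((p -> p) <-> ~p) <-> ~(p <-> (q <-> q)) = 3/5 <-> 3/5 = 1
(((q -> p) & ~~p) & (~p -> ((p <-> q) <-> q))) <-> (((p -> p) <-> ~p) <-> ~(p <-> (q <-> q))) = 2/5 <-> 1 = 2/5

2/5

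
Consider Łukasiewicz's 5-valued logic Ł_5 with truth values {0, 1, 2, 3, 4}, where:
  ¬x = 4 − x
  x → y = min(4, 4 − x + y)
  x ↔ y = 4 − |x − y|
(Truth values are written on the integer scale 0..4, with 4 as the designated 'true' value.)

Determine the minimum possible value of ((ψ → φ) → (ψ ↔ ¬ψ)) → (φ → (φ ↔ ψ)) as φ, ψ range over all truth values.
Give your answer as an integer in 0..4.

Take φ = 4, ψ = 2:
ψ → φ = 2 → 4 = 4
¬ψ = ¬2 = 2
ψ ↔ ¬ψ = 2 ↔ 2 = 4
(ψ → φ) → (ψ ↔ ¬ψ) = 4 → 4 = 4
φ ↔ ψ = 4 ↔ 2 = 2
φ → (φ ↔ ψ) = 4 → 2 = 2
((ψ → φ) → (ψ ↔ ¬ψ)) → (φ → (φ ↔ ψ)) = 4 → 2 = 2
No assignment yields a value below 2, so this is the minimum.

2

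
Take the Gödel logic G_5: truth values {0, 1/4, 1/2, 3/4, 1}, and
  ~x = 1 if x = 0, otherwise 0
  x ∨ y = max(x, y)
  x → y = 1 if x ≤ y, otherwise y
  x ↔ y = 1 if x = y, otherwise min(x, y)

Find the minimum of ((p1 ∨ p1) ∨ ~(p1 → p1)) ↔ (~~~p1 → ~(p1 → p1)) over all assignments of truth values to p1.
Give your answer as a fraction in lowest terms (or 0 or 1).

1/4

Take p1 = 1/4:
p1 ∨ p1 = 1/4 ∨ 1/4 = 1/4
p1 → p1 = 1/4 → 1/4 = 1
~(p1 → p1) = ~1 = 0
(p1 ∨ p1) ∨ ~(p1 → p1) = 1/4 ∨ 0 = 1/4
~p1 = ~1/4 = 0
~~p1 = ~0 = 1
~~~p1 = ~1 = 0
p1 → p1 = 1/4 → 1/4 = 1
~(p1 → p1) = ~1 = 0
~~~p1 → ~(p1 → p1) = 0 → 0 = 1
((p1 ∨ p1) ∨ ~(p1 → p1)) ↔ (~~~p1 → ~(p1 → p1)) = 1/4 ↔ 1 = 1/4
No assignment yields a value below 1/4, so this is the minimum.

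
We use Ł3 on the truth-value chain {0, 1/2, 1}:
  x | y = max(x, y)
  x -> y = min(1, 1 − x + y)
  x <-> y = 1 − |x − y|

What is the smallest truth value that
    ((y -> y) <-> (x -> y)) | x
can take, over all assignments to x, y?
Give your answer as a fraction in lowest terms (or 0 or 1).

Take x = 1/2, y = 0:
y -> y = 0 -> 0 = 1
x -> y = 1/2 -> 0 = 1/2
(y -> y) <-> (x -> y) = 1 <-> 1/2 = 1/2
((y -> y) <-> (x -> y)) | x = 1/2 | 1/2 = 1/2
No assignment yields a value below 1/2, so this is the minimum.

1/2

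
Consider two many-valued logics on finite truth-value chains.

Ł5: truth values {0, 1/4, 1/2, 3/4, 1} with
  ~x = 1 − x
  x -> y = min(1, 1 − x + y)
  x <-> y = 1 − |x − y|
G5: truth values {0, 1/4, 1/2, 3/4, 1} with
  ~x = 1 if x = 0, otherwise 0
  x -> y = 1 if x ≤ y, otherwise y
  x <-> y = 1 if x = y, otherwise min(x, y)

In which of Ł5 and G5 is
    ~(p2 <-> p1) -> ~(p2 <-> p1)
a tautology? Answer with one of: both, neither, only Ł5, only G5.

In Ł5: every assignment gives 1 — tautology.
In G5: every assignment gives 1 — tautology.

both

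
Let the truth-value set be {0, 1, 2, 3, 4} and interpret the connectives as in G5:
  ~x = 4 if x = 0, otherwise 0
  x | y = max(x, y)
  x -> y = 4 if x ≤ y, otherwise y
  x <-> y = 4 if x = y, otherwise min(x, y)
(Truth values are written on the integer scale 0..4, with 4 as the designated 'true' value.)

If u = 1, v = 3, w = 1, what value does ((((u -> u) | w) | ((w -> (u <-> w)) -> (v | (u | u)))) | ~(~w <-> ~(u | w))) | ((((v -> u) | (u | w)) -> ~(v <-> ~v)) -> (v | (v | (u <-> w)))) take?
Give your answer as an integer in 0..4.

u -> u = 1 -> 1 = 4
(u -> u) | w = 4 | 1 = 4
u <-> w = 1 <-> 1 = 4
w -> (u <-> w) = 1 -> 4 = 4
u | u = 1 | 1 = 1
v | (u | u) = 3 | 1 = 3
(w -> (u <-> w)) -> (v | (u | u)) = 4 -> 3 = 3
((u -> u) | w) | ((w -> (u <-> w)) -> (v | (u | u))) = 4 | 3 = 4
~w = ~1 = 0
u | w = 1 | 1 = 1
~(u | w) = ~1 = 0
~w <-> ~(u | w) = 0 <-> 0 = 4
~(~w <-> ~(u | w)) = ~4 = 0
(((u -> u) | w) | ((w -> (u <-> w)) -> (v | (u | u)))) | ~(~w <-> ~(u | w)) = 4 | 0 = 4
v -> u = 3 -> 1 = 1
u | w = 1 | 1 = 1
(v -> u) | (u | w) = 1 | 1 = 1
~v = ~3 = 0
v <-> ~v = 3 <-> 0 = 0
~(v <-> ~v) = ~0 = 4
((v -> u) | (u | w)) -> ~(v <-> ~v) = 1 -> 4 = 4
u <-> w = 1 <-> 1 = 4
v | (u <-> w) = 3 | 4 = 4
v | (v | (u <-> w)) = 3 | 4 = 4
(((v -> u) | (u | w)) -> ~(v <-> ~v)) -> (v | (v | (u <-> w))) = 4 -> 4 = 4
((((u -> u) | w) | ((w -> (u <-> w)) -> (v | (u | u)))) | ~(~w <-> ~(u | w))) | ((((v -> u) | (u | w)) -> ~(v <-> ~v)) -> (v | (v | (u <-> w)))) = 4 | 4 = 4

4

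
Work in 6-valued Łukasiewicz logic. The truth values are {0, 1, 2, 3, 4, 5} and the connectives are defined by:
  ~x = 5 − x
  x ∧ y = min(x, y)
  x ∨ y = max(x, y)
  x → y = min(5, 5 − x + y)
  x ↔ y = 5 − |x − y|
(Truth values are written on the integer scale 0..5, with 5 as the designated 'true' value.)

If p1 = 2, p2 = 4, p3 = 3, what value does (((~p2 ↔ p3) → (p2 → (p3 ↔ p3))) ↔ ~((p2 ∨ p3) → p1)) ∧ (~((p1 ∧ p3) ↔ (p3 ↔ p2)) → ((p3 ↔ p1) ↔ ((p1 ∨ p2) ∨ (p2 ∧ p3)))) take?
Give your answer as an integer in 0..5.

~p2 = ~4 = 1
~p2 ↔ p3 = 1 ↔ 3 = 3
p3 ↔ p3 = 3 ↔ 3 = 5
p2 → (p3 ↔ p3) = 4 → 5 = 5
(~p2 ↔ p3) → (p2 → (p3 ↔ p3)) = 3 → 5 = 5
p2 ∨ p3 = 4 ∨ 3 = 4
(p2 ∨ p3) → p1 = 4 → 2 = 3
~((p2 ∨ p3) → p1) = ~3 = 2
((~p2 ↔ p3) → (p2 → (p3 ↔ p3))) ↔ ~((p2 ∨ p3) → p1) = 5 ↔ 2 = 2
p1 ∧ p3 = 2 ∧ 3 = 2
p3 ↔ p2 = 3 ↔ 4 = 4
(p1 ∧ p3) ↔ (p3 ↔ p2) = 2 ↔ 4 = 3
~((p1 ∧ p3) ↔ (p3 ↔ p2)) = ~3 = 2
p3 ↔ p1 = 3 ↔ 2 = 4
p1 ∨ p2 = 2 ∨ 4 = 4
p2 ∧ p3 = 4 ∧ 3 = 3
(p1 ∨ p2) ∨ (p2 ∧ p3) = 4 ∨ 3 = 4
(p3 ↔ p1) ↔ ((p1 ∨ p2) ∨ (p2 ∧ p3)) = 4 ↔ 4 = 5
~((p1 ∧ p3) ↔ (p3 ↔ p2)) → ((p3 ↔ p1) ↔ ((p1 ∨ p2) ∨ (p2 ∧ p3))) = 2 → 5 = 5
(((~p2 ↔ p3) → (p2 → (p3 ↔ p3))) ↔ ~((p2 ∨ p3) → p1)) ∧ (~((p1 ∧ p3) ↔ (p3 ↔ p2)) → ((p3 ↔ p1) ↔ ((p1 ∨ p2) ∨ (p2 ∧ p3)))) = 2 ∧ 5 = 2

2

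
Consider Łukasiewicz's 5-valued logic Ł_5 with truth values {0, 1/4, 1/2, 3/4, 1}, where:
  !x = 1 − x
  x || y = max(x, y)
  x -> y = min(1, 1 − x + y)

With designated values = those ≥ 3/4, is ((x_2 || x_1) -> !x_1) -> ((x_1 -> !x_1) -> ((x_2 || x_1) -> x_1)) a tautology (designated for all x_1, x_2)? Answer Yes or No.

No

Counterexample: take x_1 = 0, x_2 = 1/2.
x_2 || x_1 = 1/2 || 0 = 1/2
!x_1 = !0 = 1
(x_2 || x_1) -> !x_1 = 1/2 -> 1 = 1
!x_1 = !0 = 1
x_1 -> !x_1 = 0 -> 1 = 1
x_2 || x_1 = 1/2 || 0 = 1/2
(x_2 || x_1) -> x_1 = 1/2 -> 0 = 1/2
(x_1 -> !x_1) -> ((x_2 || x_1) -> x_1) = 1 -> 1/2 = 1/2
((x_2 || x_1) -> !x_1) -> ((x_1 -> !x_1) -> ((x_2 || x_1) -> x_1)) = 1 -> 1/2 = 1/2
This gives 1/2, which is below 3/4.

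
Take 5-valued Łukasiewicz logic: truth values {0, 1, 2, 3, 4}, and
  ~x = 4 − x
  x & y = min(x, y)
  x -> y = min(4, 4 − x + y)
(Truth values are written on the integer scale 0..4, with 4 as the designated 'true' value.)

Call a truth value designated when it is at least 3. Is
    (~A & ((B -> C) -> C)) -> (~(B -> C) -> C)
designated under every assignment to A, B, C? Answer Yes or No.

Counterexample: take A = 0, B = 3, C = 0.
~A = ~0 = 4
B -> C = 3 -> 0 = 1
(B -> C) -> C = 1 -> 0 = 3
~A & ((B -> C) -> C) = 4 & 3 = 3
B -> C = 3 -> 0 = 1
~(B -> C) = ~1 = 3
~(B -> C) -> C = 3 -> 0 = 1
(~A & ((B -> C) -> C)) -> (~(B -> C) -> C) = 3 -> 1 = 2
This gives 2, which is below 3.

No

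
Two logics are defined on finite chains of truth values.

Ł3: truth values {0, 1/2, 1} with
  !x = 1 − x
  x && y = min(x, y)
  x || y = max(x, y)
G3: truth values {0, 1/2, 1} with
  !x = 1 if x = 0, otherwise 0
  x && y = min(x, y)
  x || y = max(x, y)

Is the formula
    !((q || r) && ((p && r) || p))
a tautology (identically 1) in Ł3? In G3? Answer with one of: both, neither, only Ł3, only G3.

neither

In Ł3: at p = 1/2, q = 0, r = 1/2 the value is 1/2 — not a tautology.
In G3: at p = 1/2, q = 0, r = 1/2 the value is 0 — not a tautology.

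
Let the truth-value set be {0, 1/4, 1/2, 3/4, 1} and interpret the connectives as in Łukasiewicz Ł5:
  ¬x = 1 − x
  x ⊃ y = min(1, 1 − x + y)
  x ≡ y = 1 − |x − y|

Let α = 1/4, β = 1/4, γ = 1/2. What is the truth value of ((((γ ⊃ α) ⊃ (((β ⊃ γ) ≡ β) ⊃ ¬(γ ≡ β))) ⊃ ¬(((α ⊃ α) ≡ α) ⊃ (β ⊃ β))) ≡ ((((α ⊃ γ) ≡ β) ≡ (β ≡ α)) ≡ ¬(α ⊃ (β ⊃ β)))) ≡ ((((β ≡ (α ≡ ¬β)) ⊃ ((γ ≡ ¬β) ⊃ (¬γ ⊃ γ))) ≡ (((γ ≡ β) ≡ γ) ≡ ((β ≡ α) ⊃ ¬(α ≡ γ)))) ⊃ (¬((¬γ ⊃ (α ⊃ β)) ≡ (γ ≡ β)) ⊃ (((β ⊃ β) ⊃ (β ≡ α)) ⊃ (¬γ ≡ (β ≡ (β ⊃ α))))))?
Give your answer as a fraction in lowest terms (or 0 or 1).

γ ⊃ α = 1/2 ⊃ 1/4 = 3/4
β ⊃ γ = 1/4 ⊃ 1/2 = 1
(β ⊃ γ) ≡ β = 1 ≡ 1/4 = 1/4
γ ≡ β = 1/2 ≡ 1/4 = 3/4
¬(γ ≡ β) = ¬3/4 = 1/4
((β ⊃ γ) ≡ β) ⊃ ¬(γ ≡ β) = 1/4 ⊃ 1/4 = 1
(γ ⊃ α) ⊃ (((β ⊃ γ) ≡ β) ⊃ ¬(γ ≡ β)) = 3/4 ⊃ 1 = 1
α ⊃ α = 1/4 ⊃ 1/4 = 1
(α ⊃ α) ≡ α = 1 ≡ 1/4 = 1/4
β ⊃ β = 1/4 ⊃ 1/4 = 1
((α ⊃ α) ≡ α) ⊃ (β ⊃ β) = 1/4 ⊃ 1 = 1
¬(((α ⊃ α) ≡ α) ⊃ (β ⊃ β)) = ¬1 = 0
((γ ⊃ α) ⊃ (((β ⊃ γ) ≡ β) ⊃ ¬(γ ≡ β))) ⊃ ¬(((α ⊃ α) ≡ α) ⊃ (β ⊃ β)) = 1 ⊃ 0 = 0
α ⊃ γ = 1/4 ⊃ 1/2 = 1
(α ⊃ γ) ≡ β = 1 ≡ 1/4 = 1/4
β ≡ α = 1/4 ≡ 1/4 = 1
((α ⊃ γ) ≡ β) ≡ (β ≡ α) = 1/4 ≡ 1 = 1/4
β ⊃ β = 1/4 ⊃ 1/4 = 1
α ⊃ (β ⊃ β) = 1/4 ⊃ 1 = 1
¬(α ⊃ (β ⊃ β)) = ¬1 = 0
(((α ⊃ γ) ≡ β) ≡ (β ≡ α)) ≡ ¬(α ⊃ (β ⊃ β)) = 1/4 ≡ 0 = 3/4
(((γ ⊃ α) ⊃ (((β ⊃ γ) ≡ β) ⊃ ¬(γ ≡ β))) ⊃ ¬(((α ⊃ α) ≡ α) ⊃ (β ⊃ β))) ≡ ((((α ⊃ γ) ≡ β) ≡ (β ≡ α)) ≡ ¬(α ⊃ (β ⊃ β))) = 0 ≡ 3/4 = 1/4
¬β = ¬1/4 = 3/4
α ≡ ¬β = 1/4 ≡ 3/4 = 1/2
β ≡ (α ≡ ¬β) = 1/4 ≡ 1/2 = 3/4
¬β = ¬1/4 = 3/4
γ ≡ ¬β = 1/2 ≡ 3/4 = 3/4
¬γ = ¬1/2 = 1/2
¬γ ⊃ γ = 1/2 ⊃ 1/2 = 1
(γ ≡ ¬β) ⊃ (¬γ ⊃ γ) = 3/4 ⊃ 1 = 1
(β ≡ (α ≡ ¬β)) ⊃ ((γ ≡ ¬β) ⊃ (¬γ ⊃ γ)) = 3/4 ⊃ 1 = 1
γ ≡ β = 1/2 ≡ 1/4 = 3/4
(γ ≡ β) ≡ γ = 3/4 ≡ 1/2 = 3/4
β ≡ α = 1/4 ≡ 1/4 = 1
α ≡ γ = 1/4 ≡ 1/2 = 3/4
¬(α ≡ γ) = ¬3/4 = 1/4
(β ≡ α) ⊃ ¬(α ≡ γ) = 1 ⊃ 1/4 = 1/4
((γ ≡ β) ≡ γ) ≡ ((β ≡ α) ⊃ ¬(α ≡ γ)) = 3/4 ≡ 1/4 = 1/2
((β ≡ (α ≡ ¬β)) ⊃ ((γ ≡ ¬β) ⊃ (¬γ ⊃ γ))) ≡ (((γ ≡ β) ≡ γ) ≡ ((β ≡ α) ⊃ ¬(α ≡ γ))) = 1 ≡ 1/2 = 1/2
¬γ = ¬1/2 = 1/2
α ⊃ β = 1/4 ⊃ 1/4 = 1
¬γ ⊃ (α ⊃ β) = 1/2 ⊃ 1 = 1
γ ≡ β = 1/2 ≡ 1/4 = 3/4
(¬γ ⊃ (α ⊃ β)) ≡ (γ ≡ β) = 1 ≡ 3/4 = 3/4
¬((¬γ ⊃ (α ⊃ β)) ≡ (γ ≡ β)) = ¬3/4 = 1/4
β ⊃ β = 1/4 ⊃ 1/4 = 1
β ≡ α = 1/4 ≡ 1/4 = 1
(β ⊃ β) ⊃ (β ≡ α) = 1 ⊃ 1 = 1
¬γ = ¬1/2 = 1/2
β ⊃ α = 1/4 ⊃ 1/4 = 1
β ≡ (β ⊃ α) = 1/4 ≡ 1 = 1/4
¬γ ≡ (β ≡ (β ⊃ α)) = 1/2 ≡ 1/4 = 3/4
((β ⊃ β) ⊃ (β ≡ α)) ⊃ (¬γ ≡ (β ≡ (β ⊃ α))) = 1 ⊃ 3/4 = 3/4
¬((¬γ ⊃ (α ⊃ β)) ≡ (γ ≡ β)) ⊃ (((β ⊃ β) ⊃ (β ≡ α)) ⊃ (¬γ ≡ (β ≡ (β ⊃ α)))) = 1/4 ⊃ 3/4 = 1
(((β ≡ (α ≡ ¬β)) ⊃ ((γ ≡ ¬β) ⊃ (¬γ ⊃ γ))) ≡ (((γ ≡ β) ≡ γ) ≡ ((β ≡ α) ⊃ ¬(α ≡ γ)))) ⊃ (¬((¬γ ⊃ (α ⊃ β)) ≡ (γ ≡ β)) ⊃ (((β ⊃ β) ⊃ (β ≡ α)) ⊃ (¬γ ≡ (β ≡ (β ⊃ α))))) = 1/2 ⊃ 1 = 1
((((γ ⊃ α) ⊃ (((β ⊃ γ) ≡ β) ⊃ ¬(γ ≡ β))) ⊃ ¬(((α ⊃ α) ≡ α) ⊃ (β ⊃ β))) ≡ ((((α ⊃ γ) ≡ β) ≡ (β ≡ α)) ≡ ¬(α ⊃ (β ⊃ β)))) ≡ ((((β ≡ (α ≡ ¬β)) ⊃ ((γ ≡ ¬β) ⊃ (¬γ ⊃ γ))) ≡ (((γ ≡ β) ≡ γ) ≡ ((β ≡ α) ⊃ ¬(α ≡ γ)))) ⊃ (¬((¬γ ⊃ (α ⊃ β)) ≡ (γ ≡ β)) ⊃ (((β ⊃ β) ⊃ (β ≡ α)) ⊃ (¬γ ≡ (β ≡ (β ⊃ α)))))) = 1/4 ≡ 1 = 1/4

1/4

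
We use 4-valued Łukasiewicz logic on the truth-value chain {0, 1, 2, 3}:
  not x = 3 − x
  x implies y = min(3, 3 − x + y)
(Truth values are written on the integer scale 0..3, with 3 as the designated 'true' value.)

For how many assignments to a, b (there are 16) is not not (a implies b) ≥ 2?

13

a = 0, b = 0 ↦ 3  ≥
a = 0, b = 1 ↦ 3  ≥
a = 0, b = 2 ↦ 3  ≥
a = 0, b = 3 ↦ 3  ≥
a = 1, b = 0 ↦ 2  ≥
a = 1, b = 1 ↦ 3  ≥
a = 1, b = 2 ↦ 3  ≥
a = 1, b = 3 ↦ 3  ≥
a = 2, b = 0 ↦ 1  <
a = 2, b = 1 ↦ 2  ≥
a = 2, b = 2 ↦ 3  ≥
a = 2, b = 3 ↦ 3  ≥
a = 3, b = 0 ↦ 0  <
a = 3, b = 1 ↦ 1  <
a = 3, b = 2 ↦ 2  ≥
a = 3, b = 3 ↦ 3  ≥
So 13 of the 16 assignments meet the threshold.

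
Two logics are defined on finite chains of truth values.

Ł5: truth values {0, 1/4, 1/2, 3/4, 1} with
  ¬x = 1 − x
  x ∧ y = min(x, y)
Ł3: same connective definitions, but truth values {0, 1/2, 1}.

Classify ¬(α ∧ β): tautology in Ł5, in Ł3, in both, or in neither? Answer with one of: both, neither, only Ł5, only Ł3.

In Ł5: at α = 1/4, β = 1/4 the value is 3/4 — not a tautology.
In Ł3: at α = 1/2, β = 1/2 the value is 1/2 — not a tautology.

neither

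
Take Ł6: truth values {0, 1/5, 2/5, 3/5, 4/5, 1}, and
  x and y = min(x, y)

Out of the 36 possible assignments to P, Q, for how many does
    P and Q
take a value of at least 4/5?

4

value 1: 1 assignment (counts)
value 4/5: 3 assignments (counts)
value 3/5: 5 assignments
value 2/5: 7 assignments
value 1/5: 9 assignments
value 0: 11 assignments
So 4 of the 36 assignments meet the threshold.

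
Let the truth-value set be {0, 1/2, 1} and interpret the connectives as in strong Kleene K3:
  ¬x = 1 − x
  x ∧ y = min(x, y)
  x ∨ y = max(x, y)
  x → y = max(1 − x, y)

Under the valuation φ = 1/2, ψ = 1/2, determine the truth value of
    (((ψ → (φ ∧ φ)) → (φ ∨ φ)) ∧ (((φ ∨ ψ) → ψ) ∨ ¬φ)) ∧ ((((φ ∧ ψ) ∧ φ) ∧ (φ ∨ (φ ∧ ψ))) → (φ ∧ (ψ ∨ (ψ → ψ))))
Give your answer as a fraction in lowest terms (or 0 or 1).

1/2

φ ∧ φ = 1/2 ∧ 1/2 = 1/2
ψ → (φ ∧ φ) = 1/2 → 1/2 = 1/2
φ ∨ φ = 1/2 ∨ 1/2 = 1/2
(ψ → (φ ∧ φ)) → (φ ∨ φ) = 1/2 → 1/2 = 1/2
φ ∨ ψ = 1/2 ∨ 1/2 = 1/2
(φ ∨ ψ) → ψ = 1/2 → 1/2 = 1/2
¬φ = ¬1/2 = 1/2
((φ ∨ ψ) → ψ) ∨ ¬φ = 1/2 ∨ 1/2 = 1/2
((ψ → (φ ∧ φ)) → (φ ∨ φ)) ∧ (((φ ∨ ψ) → ψ) ∨ ¬φ) = 1/2 ∧ 1/2 = 1/2
φ ∧ ψ = 1/2 ∧ 1/2 = 1/2
(φ ∧ ψ) ∧ φ = 1/2 ∧ 1/2 = 1/2
φ ∧ ψ = 1/2 ∧ 1/2 = 1/2
φ ∨ (φ ∧ ψ) = 1/2 ∨ 1/2 = 1/2
((φ ∧ ψ) ∧ φ) ∧ (φ ∨ (φ ∧ ψ)) = 1/2 ∧ 1/2 = 1/2
ψ → ψ = 1/2 → 1/2 = 1/2
ψ ∨ (ψ → ψ) = 1/2 ∨ 1/2 = 1/2
φ ∧ (ψ ∨ (ψ → ψ)) = 1/2 ∧ 1/2 = 1/2
(((φ ∧ ψ) ∧ φ) ∧ (φ ∨ (φ ∧ ψ))) → (φ ∧ (ψ ∨ (ψ → ψ))) = 1/2 → 1/2 = 1/2
(((ψ → (φ ∧ φ)) → (φ ∨ φ)) ∧ (((φ ∨ ψ) → ψ) ∨ ¬φ)) ∧ ((((φ ∧ ψ) ∧ φ) ∧ (φ ∨ (φ ∧ ψ))) → (φ ∧ (ψ ∨ (ψ → ψ)))) = 1/2 ∧ 1/2 = 1/2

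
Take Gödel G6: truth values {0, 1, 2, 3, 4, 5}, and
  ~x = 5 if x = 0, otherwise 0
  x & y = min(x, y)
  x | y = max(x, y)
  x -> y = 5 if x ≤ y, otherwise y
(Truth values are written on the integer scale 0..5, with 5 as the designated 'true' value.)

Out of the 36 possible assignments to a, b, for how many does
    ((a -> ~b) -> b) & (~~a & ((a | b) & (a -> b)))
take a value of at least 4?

value 5: 5 assignments (counts)
value 4: 5 assignments (counts)
value 3: 5 assignments
value 2: 5 assignments
value 1: 5 assignments
value 0: 11 assignments
So 10 of the 36 assignments meet the threshold.

10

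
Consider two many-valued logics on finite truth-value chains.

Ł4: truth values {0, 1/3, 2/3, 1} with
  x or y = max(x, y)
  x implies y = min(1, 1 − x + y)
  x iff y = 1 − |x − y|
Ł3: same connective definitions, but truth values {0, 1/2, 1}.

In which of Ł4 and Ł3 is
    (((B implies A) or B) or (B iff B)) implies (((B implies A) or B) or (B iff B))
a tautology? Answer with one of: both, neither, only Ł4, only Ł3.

In Ł4: every assignment gives 1 — tautology.
In Ł3: every assignment gives 1 — tautology.

both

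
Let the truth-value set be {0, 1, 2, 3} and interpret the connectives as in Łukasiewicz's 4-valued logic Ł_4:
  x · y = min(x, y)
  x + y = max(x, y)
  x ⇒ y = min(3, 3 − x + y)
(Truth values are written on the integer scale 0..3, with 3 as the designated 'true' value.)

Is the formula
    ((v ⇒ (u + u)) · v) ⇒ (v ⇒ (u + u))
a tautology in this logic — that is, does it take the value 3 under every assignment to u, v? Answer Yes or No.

u = 0, v = 0 ↦ 3
u = 0, v = 1 ↦ 3
u = 0, v = 2 ↦ 3
u = 0, v = 3 ↦ 3
u = 1, v = 0 ↦ 3
u = 1, v = 1 ↦ 3
u = 1, v = 2 ↦ 3
u = 1, v = 3 ↦ 3
u = 2, v = 0 ↦ 3
u = 2, v = 1 ↦ 3
u = 2, v = 2 ↦ 3
u = 2, v = 3 ↦ 3
u = 3, v = 0 ↦ 3
u = 3, v = 1 ↦ 3
u = 3, v = 2 ↦ 3
u = 3, v = 3 ↦ 3
Every assignment gives a value ≥ 3.

Yes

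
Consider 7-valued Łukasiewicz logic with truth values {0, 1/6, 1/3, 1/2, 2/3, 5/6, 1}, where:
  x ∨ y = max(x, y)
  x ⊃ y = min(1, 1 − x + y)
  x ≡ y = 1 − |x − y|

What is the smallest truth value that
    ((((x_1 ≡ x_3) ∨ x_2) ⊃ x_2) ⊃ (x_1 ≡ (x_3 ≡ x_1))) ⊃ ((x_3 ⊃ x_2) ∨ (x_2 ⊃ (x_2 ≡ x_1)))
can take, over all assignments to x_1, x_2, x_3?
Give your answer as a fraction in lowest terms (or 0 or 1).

2/3

Take x_1 = 0, x_2 = 2/3, x_3 = 1:
x_1 ≡ x_3 = 0 ≡ 1 = 0
(x_1 ≡ x_3) ∨ x_2 = 0 ∨ 2/3 = 2/3
((x_1 ≡ x_3) ∨ x_2) ⊃ x_2 = 2/3 ⊃ 2/3 = 1
x_3 ≡ x_1 = 1 ≡ 0 = 0
x_1 ≡ (x_3 ≡ x_1) = 0 ≡ 0 = 1
(((x_1 ≡ x_3) ∨ x_2) ⊃ x_2) ⊃ (x_1 ≡ (x_3 ≡ x_1)) = 1 ⊃ 1 = 1
x_3 ⊃ x_2 = 1 ⊃ 2/3 = 2/3
x_2 ≡ x_1 = 2/3 ≡ 0 = 1/3
x_2 ⊃ (x_2 ≡ x_1) = 2/3 ⊃ 1/3 = 2/3
(x_3 ⊃ x_2) ∨ (x_2 ⊃ (x_2 ≡ x_1)) = 2/3 ∨ 2/3 = 2/3
((((x_1 ≡ x_3) ∨ x_2) ⊃ x_2) ⊃ (x_1 ≡ (x_3 ≡ x_1))) ⊃ ((x_3 ⊃ x_2) ∨ (x_2 ⊃ (x_2 ≡ x_1))) = 1 ⊃ 2/3 = 2/3
No assignment yields a value below 2/3, so this is the minimum.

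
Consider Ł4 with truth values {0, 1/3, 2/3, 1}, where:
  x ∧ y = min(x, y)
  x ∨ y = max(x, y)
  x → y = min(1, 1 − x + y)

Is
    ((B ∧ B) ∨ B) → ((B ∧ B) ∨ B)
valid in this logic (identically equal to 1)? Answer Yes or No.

B = 0 ↦ 1
B = 1/3 ↦ 1
B = 2/3 ↦ 1
B = 1 ↦ 1
Every assignment gives a value ≥ 1.

Yes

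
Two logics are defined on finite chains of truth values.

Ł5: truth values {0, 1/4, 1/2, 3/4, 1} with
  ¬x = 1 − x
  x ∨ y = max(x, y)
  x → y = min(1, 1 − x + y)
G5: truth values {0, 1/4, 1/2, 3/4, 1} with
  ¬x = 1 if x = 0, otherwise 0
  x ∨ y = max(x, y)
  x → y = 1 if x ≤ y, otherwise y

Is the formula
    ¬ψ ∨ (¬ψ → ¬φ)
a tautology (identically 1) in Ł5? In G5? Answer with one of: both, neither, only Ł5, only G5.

In Ł5: at φ = 1/2, ψ = 1/4 the value is 3/4 — not a tautology.
In G5: every assignment gives 1 — tautology.

only G5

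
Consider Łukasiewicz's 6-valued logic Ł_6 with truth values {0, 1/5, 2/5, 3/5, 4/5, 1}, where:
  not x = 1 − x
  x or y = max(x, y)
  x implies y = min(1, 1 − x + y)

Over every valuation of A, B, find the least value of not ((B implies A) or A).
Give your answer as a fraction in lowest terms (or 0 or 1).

Take A = 0, B = 0:
B implies A = 0 implies 0 = 1
(B implies A) or A = 1 or 0 = 1
not ((B implies A) or A) = not 1 = 0
No assignment yields a value below 0, so this is the minimum.

0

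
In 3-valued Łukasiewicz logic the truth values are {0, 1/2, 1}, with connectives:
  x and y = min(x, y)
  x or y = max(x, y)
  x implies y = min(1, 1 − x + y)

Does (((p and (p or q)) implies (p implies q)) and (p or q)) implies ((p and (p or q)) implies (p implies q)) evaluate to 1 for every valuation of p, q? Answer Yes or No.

p = 0, q = 0 ↦ 1
p = 0, q = 1/2 ↦ 1
p = 0, q = 1 ↦ 1
p = 1/2, q = 0 ↦ 1
p = 1/2, q = 1/2 ↦ 1
p = 1/2, q = 1 ↦ 1
p = 1, q = 0 ↦ 1
p = 1, q = 1/2 ↦ 1
p = 1, q = 1 ↦ 1
Every assignment gives a value ≥ 1.

Yes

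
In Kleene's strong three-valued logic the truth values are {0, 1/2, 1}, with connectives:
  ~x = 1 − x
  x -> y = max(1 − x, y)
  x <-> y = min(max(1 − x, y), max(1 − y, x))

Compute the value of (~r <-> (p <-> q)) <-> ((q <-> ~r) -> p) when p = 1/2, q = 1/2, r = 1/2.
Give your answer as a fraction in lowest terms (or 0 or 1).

~r = ~1/2 = 1/2
p <-> q = 1/2 <-> 1/2 = 1/2
~r <-> (p <-> q) = 1/2 <-> 1/2 = 1/2
~r = ~1/2 = 1/2
q <-> ~r = 1/2 <-> 1/2 = 1/2
(q <-> ~r) -> p = 1/2 -> 1/2 = 1/2
(~r <-> (p <-> q)) <-> ((q <-> ~r) -> p) = 1/2 <-> 1/2 = 1/2

1/2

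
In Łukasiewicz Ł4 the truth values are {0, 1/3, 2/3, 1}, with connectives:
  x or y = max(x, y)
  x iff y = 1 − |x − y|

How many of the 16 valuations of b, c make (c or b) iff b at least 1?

b = 0, c = 0 ↦ 1  ≥
b = 0, c = 1/3 ↦ 2/3  <
b = 0, c = 2/3 ↦ 1/3  <
b = 0, c = 1 ↦ 0  <
b = 1/3, c = 0 ↦ 1  ≥
b = 1/3, c = 1/3 ↦ 1  ≥
b = 1/3, c = 2/3 ↦ 2/3  <
b = 1/3, c = 1 ↦ 1/3  <
b = 2/3, c = 0 ↦ 1  ≥
b = 2/3, c = 1/3 ↦ 1  ≥
b = 2/3, c = 2/3 ↦ 1  ≥
b = 2/3, c = 1 ↦ 2/3  <
b = 1, c = 0 ↦ 1  ≥
b = 1, c = 1/3 ↦ 1  ≥
b = 1, c = 2/3 ↦ 1  ≥
b = 1, c = 1 ↦ 1  ≥
So 10 of the 16 assignments meet the threshold.

10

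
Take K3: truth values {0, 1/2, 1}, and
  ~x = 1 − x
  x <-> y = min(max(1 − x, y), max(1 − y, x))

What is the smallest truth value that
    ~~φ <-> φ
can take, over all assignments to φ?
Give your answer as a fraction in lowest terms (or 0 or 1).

Take φ = 1/2:
~φ = ~1/2 = 1/2
~~φ = ~1/2 = 1/2
~~φ <-> φ = 1/2 <-> 1/2 = 1/2
No assignment yields a value below 1/2, so this is the minimum.

1/2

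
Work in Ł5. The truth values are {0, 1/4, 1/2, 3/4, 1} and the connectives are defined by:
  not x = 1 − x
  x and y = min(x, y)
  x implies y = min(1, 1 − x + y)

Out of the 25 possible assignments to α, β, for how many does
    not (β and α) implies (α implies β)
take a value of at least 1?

value 1: 19 assignments (counts)
value 3/4: 2 assignments
value 1/2: 2 assignments
value 1/4: 1 assignment
value 0: 1 assignment
So 19 of the 25 assignments meet the threshold.

19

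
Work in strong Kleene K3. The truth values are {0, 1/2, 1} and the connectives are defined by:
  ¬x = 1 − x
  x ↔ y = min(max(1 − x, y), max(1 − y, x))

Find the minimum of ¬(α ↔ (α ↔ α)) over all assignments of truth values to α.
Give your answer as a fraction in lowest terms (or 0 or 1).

0

Take α = 1:
α ↔ α = 1 ↔ 1 = 1
α ↔ (α ↔ α) = 1 ↔ 1 = 1
¬(α ↔ (α ↔ α)) = ¬1 = 0
No assignment yields a value below 0, so this is the minimum.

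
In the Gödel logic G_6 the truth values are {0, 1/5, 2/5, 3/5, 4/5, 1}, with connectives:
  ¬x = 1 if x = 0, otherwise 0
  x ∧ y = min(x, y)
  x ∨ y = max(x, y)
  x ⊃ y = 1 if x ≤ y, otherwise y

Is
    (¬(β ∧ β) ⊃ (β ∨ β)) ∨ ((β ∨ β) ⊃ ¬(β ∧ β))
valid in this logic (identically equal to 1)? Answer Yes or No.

Yes

β = 0 ↦ 1
β = 1/5 ↦ 1
β = 2/5 ↦ 1
β = 3/5 ↦ 1
β = 4/5 ↦ 1
β = 1 ↦ 1
Every assignment gives a value ≥ 1.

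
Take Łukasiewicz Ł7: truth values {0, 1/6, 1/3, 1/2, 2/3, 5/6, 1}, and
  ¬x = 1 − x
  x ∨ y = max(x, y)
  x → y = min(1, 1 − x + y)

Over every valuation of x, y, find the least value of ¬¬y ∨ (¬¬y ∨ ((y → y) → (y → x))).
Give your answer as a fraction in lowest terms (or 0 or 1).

1/2

Take x = 0, y = 1/2:
¬y = ¬1/2 = 1/2
¬¬y = ¬1/2 = 1/2
¬y = ¬1/2 = 1/2
¬¬y = ¬1/2 = 1/2
y → y = 1/2 → 1/2 = 1
y → x = 1/2 → 0 = 1/2
(y → y) → (y → x) = 1 → 1/2 = 1/2
¬¬y ∨ ((y → y) → (y → x)) = 1/2 ∨ 1/2 = 1/2
¬¬y ∨ (¬¬y ∨ ((y → y) → (y → x))) = 1/2 ∨ 1/2 = 1/2
No assignment yields a value below 1/2, so this is the minimum.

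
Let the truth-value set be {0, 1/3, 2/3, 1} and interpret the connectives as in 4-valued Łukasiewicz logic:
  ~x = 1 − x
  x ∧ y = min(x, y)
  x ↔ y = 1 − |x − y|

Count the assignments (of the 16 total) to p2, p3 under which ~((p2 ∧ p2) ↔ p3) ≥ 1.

p2 = 0, p3 = 0 ↦ 0  <
p2 = 0, p3 = 1/3 ↦ 1/3  <
p2 = 0, p3 = 2/3 ↦ 2/3  <
p2 = 0, p3 = 1 ↦ 1  ≥
p2 = 1/3, p3 = 0 ↦ 1/3  <
p2 = 1/3, p3 = 1/3 ↦ 0  <
p2 = 1/3, p3 = 2/3 ↦ 1/3  <
p2 = 1/3, p3 = 1 ↦ 2/3  <
p2 = 2/3, p3 = 0 ↦ 2/3  <
p2 = 2/3, p3 = 1/3 ↦ 1/3  <
p2 = 2/3, p3 = 2/3 ↦ 0  <
p2 = 2/3, p3 = 1 ↦ 1/3  <
p2 = 1, p3 = 0 ↦ 1  ≥
p2 = 1, p3 = 1/3 ↦ 2/3  <
p2 = 1, p3 = 2/3 ↦ 1/3  <
p2 = 1, p3 = 1 ↦ 0  <
So 2 of the 16 assignments meet the threshold.

2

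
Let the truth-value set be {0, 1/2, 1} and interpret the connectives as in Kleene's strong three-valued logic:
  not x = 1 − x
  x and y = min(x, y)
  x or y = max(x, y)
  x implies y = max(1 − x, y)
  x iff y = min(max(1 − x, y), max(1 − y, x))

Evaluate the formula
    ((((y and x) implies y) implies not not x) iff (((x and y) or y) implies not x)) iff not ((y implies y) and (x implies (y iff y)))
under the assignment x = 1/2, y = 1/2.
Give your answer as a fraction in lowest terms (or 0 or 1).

1/2

y and x = 1/2 and 1/2 = 1/2
(y and x) implies y = 1/2 implies 1/2 = 1/2
not x = not 1/2 = 1/2
not not x = not 1/2 = 1/2
((y and x) implies y) implies not not x = 1/2 implies 1/2 = 1/2
x and y = 1/2 and 1/2 = 1/2
(x and y) or y = 1/2 or 1/2 = 1/2
not x = not 1/2 = 1/2
((x and y) or y) implies not x = 1/2 implies 1/2 = 1/2
(((y and x) implies y) implies not not x) iff (((x and y) or y) implies not x) = 1/2 iff 1/2 = 1/2
y implies y = 1/2 implies 1/2 = 1/2
y iff y = 1/2 iff 1/2 = 1/2
x implies (y iff y) = 1/2 implies 1/2 = 1/2
(y implies y) and (x implies (y iff y)) = 1/2 and 1/2 = 1/2
not ((y implies y) and (x implies (y iff y))) = not 1/2 = 1/2
((((y and x) implies y) implies not not x) iff (((x and y) or y) implies not x)) iff not ((y implies y) and (x implies (y iff y))) = 1/2 iff 1/2 = 1/2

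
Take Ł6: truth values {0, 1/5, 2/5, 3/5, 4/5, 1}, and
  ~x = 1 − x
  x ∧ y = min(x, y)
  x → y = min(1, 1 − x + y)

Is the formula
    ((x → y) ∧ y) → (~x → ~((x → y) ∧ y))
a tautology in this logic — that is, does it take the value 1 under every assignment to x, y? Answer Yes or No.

No

Counterexample: take x = 0, y = 3/5.
x → y = 0 → 3/5 = 1
(x → y) ∧ y = 1 ∧ 3/5 = 3/5
~x = ~0 = 1
x → y = 0 → 3/5 = 1
(x → y) ∧ y = 1 ∧ 3/5 = 3/5
~((x → y) ∧ y) = ~3/5 = 2/5
~x → ~((x → y) ∧ y) = 1 → 2/5 = 2/5
((x → y) ∧ y) → (~x → ~((x → y) ∧ y)) = 3/5 → 2/5 = 4/5
This gives 4/5 ≠ 1.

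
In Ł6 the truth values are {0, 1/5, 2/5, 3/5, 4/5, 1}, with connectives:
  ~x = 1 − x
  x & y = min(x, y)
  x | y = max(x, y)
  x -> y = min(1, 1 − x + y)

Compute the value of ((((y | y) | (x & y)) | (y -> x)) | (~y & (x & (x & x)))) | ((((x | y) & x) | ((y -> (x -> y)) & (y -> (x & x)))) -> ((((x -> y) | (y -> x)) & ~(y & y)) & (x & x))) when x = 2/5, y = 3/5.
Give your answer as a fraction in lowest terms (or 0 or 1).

y | y = 3/5 | 3/5 = 3/5
x & y = 2/5 & 3/5 = 2/5
(y | y) | (x & y) = 3/5 | 2/5 = 3/5
y -> x = 3/5 -> 2/5 = 4/5
((y | y) | (x & y)) | (y -> x) = 3/5 | 4/5 = 4/5
~y = ~3/5 = 2/5
x & x = 2/5 & 2/5 = 2/5
x & (x & x) = 2/5 & 2/5 = 2/5
~y & (x & (x & x)) = 2/5 & 2/5 = 2/5
(((y | y) | (x & y)) | (y -> x)) | (~y & (x & (x & x))) = 4/5 | 2/5 = 4/5
x | y = 2/5 | 3/5 = 3/5
(x | y) & x = 3/5 & 2/5 = 2/5
x -> y = 2/5 -> 3/5 = 1
y -> (x -> y) = 3/5 -> 1 = 1
x & x = 2/5 & 2/5 = 2/5
y -> (x & x) = 3/5 -> 2/5 = 4/5
(y -> (x -> y)) & (y -> (x & x)) = 1 & 4/5 = 4/5
((x | y) & x) | ((y -> (x -> y)) & (y -> (x & x))) = 2/5 | 4/5 = 4/5
x -> y = 2/5 -> 3/5 = 1
y -> x = 3/5 -> 2/5 = 4/5
(x -> y) | (y -> x) = 1 | 4/5 = 1
y & y = 3/5 & 3/5 = 3/5
~(y & y) = ~3/5 = 2/5
((x -> y) | (y -> x)) & ~(y & y) = 1 & 2/5 = 2/5
x & x = 2/5 & 2/5 = 2/5
(((x -> y) | (y -> x)) & ~(y & y)) & (x & x) = 2/5 & 2/5 = 2/5
(((x | y) & x) | ((y -> (x -> y)) & (y -> (x & x)))) -> ((((x -> y) | (y -> x)) & ~(y & y)) & (x & x)) = 4/5 -> 2/5 = 3/5
((((y | y) | (x & y)) | (y -> x)) | (~y & (x & (x & x)))) | ((((x | y) & x) | ((y -> (x -> y)) & (y -> (x & x)))) -> ((((x -> y) | (y -> x)) & ~(y & y)) & (x & x))) = 4/5 | 3/5 = 4/5

4/5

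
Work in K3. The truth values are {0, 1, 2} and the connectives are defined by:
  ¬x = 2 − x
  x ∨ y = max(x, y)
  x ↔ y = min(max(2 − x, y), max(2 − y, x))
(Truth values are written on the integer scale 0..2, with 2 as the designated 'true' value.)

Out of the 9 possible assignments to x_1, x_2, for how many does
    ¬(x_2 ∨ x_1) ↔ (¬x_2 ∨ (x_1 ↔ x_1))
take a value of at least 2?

1

x_1 = 0, x_2 = 0 ↦ 2  ≥
x_1 = 0, x_2 = 1 ↦ 1  <
x_1 = 0, x_2 = 2 ↦ 0  <
x_1 = 1, x_2 = 0 ↦ 1  <
x_1 = 1, x_2 = 1 ↦ 1  <
x_1 = 1, x_2 = 2 ↦ 1  <
x_1 = 2, x_2 = 0 ↦ 0  <
x_1 = 2, x_2 = 1 ↦ 0  <
x_1 = 2, x_2 = 2 ↦ 0  <
So 1 of the 9 assignments meets the threshold.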